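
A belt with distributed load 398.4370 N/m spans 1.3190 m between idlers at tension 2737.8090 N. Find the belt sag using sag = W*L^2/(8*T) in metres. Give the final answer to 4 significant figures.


sag = 398.4370 * 1.3190^2 / (8 * 2737.8090)
sag = 0.03165 m


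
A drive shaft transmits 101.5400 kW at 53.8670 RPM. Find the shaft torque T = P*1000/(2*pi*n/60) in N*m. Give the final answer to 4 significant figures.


omega = 2*pi*53.8670/60 = 5.64094 rad/s
T = 101.5400*1000 / 5.64094
T = 18000 N*m


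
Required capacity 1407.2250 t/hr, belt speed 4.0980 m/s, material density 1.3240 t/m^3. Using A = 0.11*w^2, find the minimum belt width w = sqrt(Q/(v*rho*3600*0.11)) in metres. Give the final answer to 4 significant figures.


A_req = 1407.2250 / (4.0980 * 1.3240 * 3600) = 0.0720445 m^2
w = sqrt(0.0720445 / 0.11)
w = 0.8093 m


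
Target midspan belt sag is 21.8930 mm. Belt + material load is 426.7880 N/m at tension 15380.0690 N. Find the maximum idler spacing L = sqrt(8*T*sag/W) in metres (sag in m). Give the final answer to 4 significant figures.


sag = 21.8930/1000 = 0.021893 m
L = sqrt(8 * 15380.0690 * 0.021893 / 426.7880)
L = 2.512 m


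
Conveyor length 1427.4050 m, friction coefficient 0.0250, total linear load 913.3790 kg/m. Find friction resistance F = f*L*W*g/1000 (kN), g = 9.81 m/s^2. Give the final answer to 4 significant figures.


F = 0.0250 * 1427.4050 * 913.3790 * 9.81 / 1000
F = 319.7 kN


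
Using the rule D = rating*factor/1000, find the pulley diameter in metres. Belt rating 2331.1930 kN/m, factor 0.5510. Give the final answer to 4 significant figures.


D = 2331.1930 * 0.5510 / 1000
D = 1.284 m


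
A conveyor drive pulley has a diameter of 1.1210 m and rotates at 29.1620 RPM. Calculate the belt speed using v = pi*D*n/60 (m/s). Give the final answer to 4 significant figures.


v = pi * 1.1210 * 29.1620 / 60
v = 1.712 m/s


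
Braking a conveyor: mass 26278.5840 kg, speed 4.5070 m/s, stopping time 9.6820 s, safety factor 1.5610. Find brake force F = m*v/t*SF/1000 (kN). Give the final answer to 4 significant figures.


F = 26278.5840 * 4.5070 / 9.6820 * 1.5610 / 1000
F = 19.10 kN


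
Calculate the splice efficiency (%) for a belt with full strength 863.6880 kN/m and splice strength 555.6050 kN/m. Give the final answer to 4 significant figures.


Eff = 555.6050 / 863.6880 * 100
Eff = 64.33 %


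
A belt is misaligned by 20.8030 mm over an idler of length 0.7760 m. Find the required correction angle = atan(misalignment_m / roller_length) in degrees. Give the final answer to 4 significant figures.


misalign_m = 20.8030 / 1000 = 0.020803 m
angle = atan(0.020803 / 0.7760)
angle = 1.536 deg


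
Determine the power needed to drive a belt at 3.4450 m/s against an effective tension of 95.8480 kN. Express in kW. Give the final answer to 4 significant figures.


P = Te * v = 95.8480 * 3.4450
P = 330.2 kW


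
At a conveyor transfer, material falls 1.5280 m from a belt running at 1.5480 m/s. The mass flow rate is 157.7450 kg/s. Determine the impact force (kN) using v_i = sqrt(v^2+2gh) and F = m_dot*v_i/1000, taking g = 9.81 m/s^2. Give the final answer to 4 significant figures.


v_i = sqrt(1.5480^2 + 2*9.81*1.5280) = 5.68996 m/s
F = 157.7450 * 5.68996 / 1000
F = 0.8976 kN


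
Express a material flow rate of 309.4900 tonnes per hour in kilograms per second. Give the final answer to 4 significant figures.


m_dot = 309.4900 * 1000 / 3600
m_dot = 85.97 kg/s


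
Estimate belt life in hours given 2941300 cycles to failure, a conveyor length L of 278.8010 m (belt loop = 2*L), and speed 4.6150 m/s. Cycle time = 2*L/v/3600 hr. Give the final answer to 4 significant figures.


cycle_time = 2 * 278.8010 / 4.6150 / 3600 = 0.0335622 hr
life = 2941300 * 0.0335622 = 98720 hours


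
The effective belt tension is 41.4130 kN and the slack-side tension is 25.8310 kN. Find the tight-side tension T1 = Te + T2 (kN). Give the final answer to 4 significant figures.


T1 = Te + T2 = 41.4130 + 25.8310
T1 = 67.24 kN


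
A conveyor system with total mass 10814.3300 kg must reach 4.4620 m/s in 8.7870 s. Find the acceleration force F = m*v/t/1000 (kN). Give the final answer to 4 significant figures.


F = 10814.3300 * 4.4620 / 8.7870 / 1000
F = 5.491 kN


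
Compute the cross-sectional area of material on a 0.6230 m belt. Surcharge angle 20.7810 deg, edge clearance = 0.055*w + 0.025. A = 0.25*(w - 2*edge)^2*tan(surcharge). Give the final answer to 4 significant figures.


edge = 0.055*0.6230 + 0.025 = 0.059265 m
ew = 0.6230 - 2*0.059265 = 0.50447 m
A = 0.25 * 0.50447^2 * tan(20.7810 deg)
A = 0.02414 m^2


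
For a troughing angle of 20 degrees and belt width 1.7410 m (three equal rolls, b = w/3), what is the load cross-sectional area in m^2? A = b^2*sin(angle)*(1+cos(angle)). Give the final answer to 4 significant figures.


b = 1.7410/3 = 0.580333 m
A = 0.580333^2 * sin(20 deg) * (1 + cos(20 deg))
A = 0.2234 m^2


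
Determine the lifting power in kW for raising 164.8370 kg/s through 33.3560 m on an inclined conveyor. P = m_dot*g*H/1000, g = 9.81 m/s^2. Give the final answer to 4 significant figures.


P = 164.8370 * 9.81 * 33.3560 / 1000
P = 53.94 kW


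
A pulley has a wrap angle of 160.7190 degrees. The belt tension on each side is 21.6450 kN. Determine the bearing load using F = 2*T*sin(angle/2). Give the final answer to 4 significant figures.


F = 2 * 21.6450 * sin(160.7190/2 deg)
F = 42.68 kN


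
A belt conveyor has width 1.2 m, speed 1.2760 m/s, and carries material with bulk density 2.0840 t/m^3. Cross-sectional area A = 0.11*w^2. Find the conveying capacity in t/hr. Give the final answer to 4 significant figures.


A = 0.11 * 1.2^2 = 0.1584 m^2
C = 0.1584 * 1.2760 * 2.0840 * 3600
C = 1516 t/hr


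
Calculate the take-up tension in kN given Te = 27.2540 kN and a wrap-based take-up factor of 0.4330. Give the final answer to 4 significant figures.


T_tu = 27.2540 * 0.4330
T_tu = 11.80 kN


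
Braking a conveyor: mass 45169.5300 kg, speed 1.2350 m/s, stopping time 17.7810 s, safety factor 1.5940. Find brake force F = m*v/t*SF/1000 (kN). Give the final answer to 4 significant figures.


F = 45169.5300 * 1.2350 / 17.7810 * 1.5940 / 1000
F = 5.001 kN


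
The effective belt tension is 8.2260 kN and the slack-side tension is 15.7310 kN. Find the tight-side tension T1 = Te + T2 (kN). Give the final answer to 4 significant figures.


T1 = Te + T2 = 8.2260 + 15.7310
T1 = 23.96 kN


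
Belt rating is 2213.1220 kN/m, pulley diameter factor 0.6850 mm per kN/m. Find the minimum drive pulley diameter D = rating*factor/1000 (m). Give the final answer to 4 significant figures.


D = 2213.1220 * 0.6850 / 1000
D = 1.516 m


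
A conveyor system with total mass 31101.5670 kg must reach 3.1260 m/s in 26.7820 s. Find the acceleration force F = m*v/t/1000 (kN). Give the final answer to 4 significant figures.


F = 31101.5670 * 3.1260 / 26.7820 / 1000
F = 3.630 kN


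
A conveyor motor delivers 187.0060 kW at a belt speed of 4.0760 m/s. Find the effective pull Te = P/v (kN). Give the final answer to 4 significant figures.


Te = P / v = 187.0060 / 4.0760
Te = 45.88 kN


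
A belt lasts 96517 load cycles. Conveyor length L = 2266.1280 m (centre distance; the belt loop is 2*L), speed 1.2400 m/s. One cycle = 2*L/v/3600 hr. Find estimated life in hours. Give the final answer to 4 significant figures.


cycle_time = 2 * 2266.1280 / 1.2400 / 3600 = 1.01529 hr
life = 96517 * 1.01529 = 97990 hours


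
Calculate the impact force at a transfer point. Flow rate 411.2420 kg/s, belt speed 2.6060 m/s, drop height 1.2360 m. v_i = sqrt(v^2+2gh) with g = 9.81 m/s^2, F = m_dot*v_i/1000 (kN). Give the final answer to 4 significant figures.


v_i = sqrt(2.6060^2 + 2*9.81*1.2360) = 5.57149 m/s
F = 411.2420 * 5.57149 / 1000
F = 2.291 kN


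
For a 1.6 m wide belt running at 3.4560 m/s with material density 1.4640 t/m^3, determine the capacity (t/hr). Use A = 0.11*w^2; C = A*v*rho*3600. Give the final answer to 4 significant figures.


A = 0.11 * 1.6^2 = 0.2816 m^2
C = 0.2816 * 3.4560 * 1.4640 * 3600
C = 5129 t/hr


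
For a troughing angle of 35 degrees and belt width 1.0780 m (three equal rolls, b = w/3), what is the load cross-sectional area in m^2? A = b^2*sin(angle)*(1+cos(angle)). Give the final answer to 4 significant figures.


b = 1.0780/3 = 0.359333 m
A = 0.359333^2 * sin(35 deg) * (1 + cos(35 deg))
A = 0.1347 m^2


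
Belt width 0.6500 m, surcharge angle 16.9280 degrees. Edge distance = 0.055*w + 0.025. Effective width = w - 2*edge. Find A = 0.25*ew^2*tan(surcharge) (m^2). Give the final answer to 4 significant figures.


edge = 0.055*0.6500 + 0.025 = 0.06075 m
ew = 0.6500 - 2*0.06075 = 0.5285 m
A = 0.25 * 0.5285^2 * tan(16.9280 deg)
A = 0.02125 m^2


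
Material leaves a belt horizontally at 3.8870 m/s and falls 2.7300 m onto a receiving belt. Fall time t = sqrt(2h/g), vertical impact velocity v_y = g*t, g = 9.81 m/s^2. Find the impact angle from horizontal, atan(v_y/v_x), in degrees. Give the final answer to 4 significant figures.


t = sqrt(2*2.7300/9.81) = 0.746039 s
v_y = 9.81 * 0.746039 = 7.31864 m/s
angle = atan(7.31864 / 3.8870) = 62.03 deg


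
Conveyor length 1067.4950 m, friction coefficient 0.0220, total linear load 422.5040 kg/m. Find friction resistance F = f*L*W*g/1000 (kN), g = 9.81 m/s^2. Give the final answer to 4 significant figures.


F = 0.0220 * 1067.4950 * 422.5040 * 9.81 / 1000
F = 97.34 kN


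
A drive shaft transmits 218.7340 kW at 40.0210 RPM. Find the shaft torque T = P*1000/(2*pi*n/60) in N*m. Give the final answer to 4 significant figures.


omega = 2*pi*40.0210/60 = 4.19099 rad/s
T = 218.7340*1000 / 4.19099
T = 52190 N*m


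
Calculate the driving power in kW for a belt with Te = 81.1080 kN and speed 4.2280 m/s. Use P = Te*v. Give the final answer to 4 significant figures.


P = Te * v = 81.1080 * 4.2280
P = 342.9 kW


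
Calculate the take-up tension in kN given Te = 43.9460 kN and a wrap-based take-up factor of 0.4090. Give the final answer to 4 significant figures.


T_tu = 43.9460 * 0.4090
T_tu = 17.97 kN


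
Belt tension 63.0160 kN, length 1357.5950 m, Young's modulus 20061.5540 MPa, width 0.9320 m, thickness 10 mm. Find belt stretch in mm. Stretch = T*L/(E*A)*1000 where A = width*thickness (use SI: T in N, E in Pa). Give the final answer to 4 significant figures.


A = 0.9320 * 0.01 = 0.00932 m^2
Stretch = 63.0160*1000 * 1357.5950 / (20061.5540e6 * 0.00932) * 1000
Stretch = 457.6 mm


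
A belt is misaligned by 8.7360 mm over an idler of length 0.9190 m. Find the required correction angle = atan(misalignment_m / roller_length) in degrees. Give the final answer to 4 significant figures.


misalign_m = 8.7360 / 1000 = 0.008736 m
angle = atan(0.008736 / 0.9190)
angle = 0.5446 deg


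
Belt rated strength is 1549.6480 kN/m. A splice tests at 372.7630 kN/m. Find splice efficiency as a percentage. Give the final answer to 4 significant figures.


Eff = 372.7630 / 1549.6480 * 100
Eff = 24.05 %


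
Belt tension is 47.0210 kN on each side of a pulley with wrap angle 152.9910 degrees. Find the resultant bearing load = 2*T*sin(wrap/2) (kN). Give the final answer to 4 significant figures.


F = 2 * 47.0210 * sin(152.9910/2 deg)
F = 91.44 kN


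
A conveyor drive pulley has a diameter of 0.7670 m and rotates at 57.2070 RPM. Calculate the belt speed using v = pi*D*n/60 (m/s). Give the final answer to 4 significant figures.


v = pi * 0.7670 * 57.2070 / 60
v = 2.297 m/s


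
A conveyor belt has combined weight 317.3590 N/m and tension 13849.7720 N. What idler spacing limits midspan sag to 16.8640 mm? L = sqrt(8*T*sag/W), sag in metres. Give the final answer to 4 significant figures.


sag = 16.8640/1000 = 0.016864 m
L = sqrt(8 * 13849.7720 * 0.016864 / 317.3590)
L = 2.426 m


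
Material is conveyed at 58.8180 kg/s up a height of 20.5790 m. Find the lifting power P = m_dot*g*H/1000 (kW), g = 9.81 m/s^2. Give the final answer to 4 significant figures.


P = 58.8180 * 9.81 * 20.5790 / 1000
P = 11.87 kW


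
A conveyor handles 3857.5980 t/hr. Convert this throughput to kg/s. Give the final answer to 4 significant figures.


m_dot = 3857.5980 * 1000 / 3600
m_dot = 1072 kg/s


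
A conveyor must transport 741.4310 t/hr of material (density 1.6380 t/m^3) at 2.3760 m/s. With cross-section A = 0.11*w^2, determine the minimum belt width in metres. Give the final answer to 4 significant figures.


A_req = 741.4310 / (2.3760 * 1.6380 * 3600) = 0.0529185 m^2
w = sqrt(0.0529185 / 0.11)
w = 0.6936 m


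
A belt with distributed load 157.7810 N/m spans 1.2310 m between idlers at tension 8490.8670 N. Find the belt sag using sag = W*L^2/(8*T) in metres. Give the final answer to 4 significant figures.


sag = 157.7810 * 1.2310^2 / (8 * 8490.8670)
sag = 0.003520 m


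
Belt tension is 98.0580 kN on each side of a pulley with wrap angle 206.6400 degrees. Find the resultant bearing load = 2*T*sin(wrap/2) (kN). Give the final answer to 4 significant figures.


F = 2 * 98.0580 * sin(206.6400/2 deg)
F = 190.8 kN


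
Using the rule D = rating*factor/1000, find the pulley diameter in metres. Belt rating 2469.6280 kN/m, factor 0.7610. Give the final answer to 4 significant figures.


D = 2469.6280 * 0.7610 / 1000
D = 1.879 m


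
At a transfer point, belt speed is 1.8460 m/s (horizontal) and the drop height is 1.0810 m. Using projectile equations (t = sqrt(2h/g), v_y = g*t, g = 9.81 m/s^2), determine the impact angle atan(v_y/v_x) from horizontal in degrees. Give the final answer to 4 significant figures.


t = sqrt(2*1.0810/9.81) = 0.469454 s
v_y = 9.81 * 0.469454 = 4.60534 m/s
angle = atan(4.60534 / 1.8460) = 68.16 deg


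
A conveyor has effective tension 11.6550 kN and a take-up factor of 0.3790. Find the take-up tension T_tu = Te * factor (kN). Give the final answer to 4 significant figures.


T_tu = 11.6550 * 0.3790
T_tu = 4.417 kN


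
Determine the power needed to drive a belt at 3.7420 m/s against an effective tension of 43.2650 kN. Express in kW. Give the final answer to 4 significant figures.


P = Te * v = 43.2650 * 3.7420
P = 161.9 kW


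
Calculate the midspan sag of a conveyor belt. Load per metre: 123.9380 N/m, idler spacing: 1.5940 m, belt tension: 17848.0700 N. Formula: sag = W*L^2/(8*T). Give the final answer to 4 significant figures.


sag = 123.9380 * 1.5940^2 / (8 * 17848.0700)
sag = 0.002205 m


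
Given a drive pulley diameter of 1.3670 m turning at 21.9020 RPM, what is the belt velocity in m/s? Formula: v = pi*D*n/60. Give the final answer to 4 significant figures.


v = pi * 1.3670 * 21.9020 / 60
v = 1.568 m/s


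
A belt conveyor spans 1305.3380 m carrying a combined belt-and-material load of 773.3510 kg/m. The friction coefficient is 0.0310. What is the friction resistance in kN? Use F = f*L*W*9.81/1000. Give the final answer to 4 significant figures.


F = 0.0310 * 1305.3380 * 773.3510 * 9.81 / 1000
F = 307.0 kN


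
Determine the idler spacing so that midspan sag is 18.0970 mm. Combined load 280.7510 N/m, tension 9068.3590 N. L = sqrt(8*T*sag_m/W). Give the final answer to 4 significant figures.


sag = 18.0970/1000 = 0.018097 m
L = sqrt(8 * 9068.3590 * 0.018097 / 280.7510)
L = 2.162 m


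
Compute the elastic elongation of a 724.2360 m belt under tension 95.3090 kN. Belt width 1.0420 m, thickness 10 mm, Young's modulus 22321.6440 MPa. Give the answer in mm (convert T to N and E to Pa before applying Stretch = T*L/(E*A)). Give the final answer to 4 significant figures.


A = 1.0420 * 0.01 = 0.01042 m^2
Stretch = 95.3090*1000 * 724.2360 / (22321.6440e6 * 0.01042) * 1000
Stretch = 296.8 mm


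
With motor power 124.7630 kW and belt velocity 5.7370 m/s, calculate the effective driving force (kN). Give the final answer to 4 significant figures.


Te = P / v = 124.7630 / 5.7370
Te = 21.75 kN


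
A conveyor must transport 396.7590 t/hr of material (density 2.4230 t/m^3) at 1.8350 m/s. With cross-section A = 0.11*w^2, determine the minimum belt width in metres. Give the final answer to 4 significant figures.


A_req = 396.7590 / (1.8350 * 2.4230 * 3600) = 0.0247876 m^2
w = sqrt(0.0247876 / 0.11)
w = 0.4747 m


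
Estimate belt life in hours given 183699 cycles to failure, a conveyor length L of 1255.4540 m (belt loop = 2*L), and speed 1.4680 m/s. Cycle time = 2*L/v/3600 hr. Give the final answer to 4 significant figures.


cycle_time = 2 * 1255.4540 / 1.4680 / 3600 = 0.475119 hr
life = 183699 * 0.475119 = 87280 hours


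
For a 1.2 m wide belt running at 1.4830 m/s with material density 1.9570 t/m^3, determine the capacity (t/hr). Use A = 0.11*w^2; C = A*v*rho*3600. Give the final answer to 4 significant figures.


A = 0.11 * 1.2^2 = 0.1584 m^2
C = 0.1584 * 1.4830 * 1.9570 * 3600
C = 1655 t/hr


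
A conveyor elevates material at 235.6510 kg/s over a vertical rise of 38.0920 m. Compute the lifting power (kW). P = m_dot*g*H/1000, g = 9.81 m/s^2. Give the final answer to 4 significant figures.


P = 235.6510 * 9.81 * 38.0920 / 1000
P = 88.06 kW


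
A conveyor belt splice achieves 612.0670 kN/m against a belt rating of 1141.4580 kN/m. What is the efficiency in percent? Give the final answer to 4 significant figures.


Eff = 612.0670 / 1141.4580 * 100
Eff = 53.62 %


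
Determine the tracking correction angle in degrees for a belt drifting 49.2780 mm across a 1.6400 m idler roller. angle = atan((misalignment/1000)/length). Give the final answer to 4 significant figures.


misalign_m = 49.2780 / 1000 = 0.049278 m
angle = atan(0.049278 / 1.6400)
angle = 1.721 deg


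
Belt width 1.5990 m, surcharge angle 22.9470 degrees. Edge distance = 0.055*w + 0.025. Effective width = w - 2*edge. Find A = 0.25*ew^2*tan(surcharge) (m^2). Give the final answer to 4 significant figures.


edge = 0.055*1.5990 + 0.025 = 0.112945 m
ew = 1.5990 - 2*0.112945 = 1.37311 m
A = 0.25 * 1.37311^2 * tan(22.9470 deg)
A = 0.1996 m^2


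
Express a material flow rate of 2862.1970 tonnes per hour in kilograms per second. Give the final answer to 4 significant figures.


m_dot = 2862.1970 * 1000 / 3600
m_dot = 795.1 kg/s


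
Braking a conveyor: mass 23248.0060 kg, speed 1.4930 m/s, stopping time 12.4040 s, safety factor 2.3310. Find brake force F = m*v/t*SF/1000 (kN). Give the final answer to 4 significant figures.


F = 23248.0060 * 1.4930 / 12.4040 * 2.3310 / 1000
F = 6.523 kN


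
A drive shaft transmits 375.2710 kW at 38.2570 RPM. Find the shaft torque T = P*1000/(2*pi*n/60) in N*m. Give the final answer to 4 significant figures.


omega = 2*pi*38.2570/60 = 4.00626 rad/s
T = 375.2710*1000 / 4.00626
T = 93670 N*m


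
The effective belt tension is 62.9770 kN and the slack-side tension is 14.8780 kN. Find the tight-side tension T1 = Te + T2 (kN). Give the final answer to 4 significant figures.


T1 = Te + T2 = 62.9770 + 14.8780
T1 = 77.85 kN


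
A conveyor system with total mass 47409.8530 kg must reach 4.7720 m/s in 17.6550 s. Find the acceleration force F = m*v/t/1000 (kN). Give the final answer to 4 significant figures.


F = 47409.8530 * 4.7720 / 17.6550 / 1000
F = 12.81 kN


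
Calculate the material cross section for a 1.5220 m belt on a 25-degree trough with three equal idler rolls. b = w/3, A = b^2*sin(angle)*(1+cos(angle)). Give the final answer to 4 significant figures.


b = 1.5220/3 = 0.507333 m
A = 0.507333^2 * sin(25 deg) * (1 + cos(25 deg))
A = 0.2074 m^2


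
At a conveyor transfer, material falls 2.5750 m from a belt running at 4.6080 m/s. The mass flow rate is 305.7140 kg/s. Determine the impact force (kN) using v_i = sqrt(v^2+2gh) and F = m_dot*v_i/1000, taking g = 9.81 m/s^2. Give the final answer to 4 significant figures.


v_i = sqrt(4.6080^2 + 2*9.81*2.5750) = 8.47084 m/s
F = 305.7140 * 8.47084 / 1000
F = 2.590 kN


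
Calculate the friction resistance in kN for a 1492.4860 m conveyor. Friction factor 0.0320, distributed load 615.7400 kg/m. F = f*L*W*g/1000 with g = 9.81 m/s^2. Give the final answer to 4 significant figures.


F = 0.0320 * 1492.4860 * 615.7400 * 9.81 / 1000
F = 288.5 kN


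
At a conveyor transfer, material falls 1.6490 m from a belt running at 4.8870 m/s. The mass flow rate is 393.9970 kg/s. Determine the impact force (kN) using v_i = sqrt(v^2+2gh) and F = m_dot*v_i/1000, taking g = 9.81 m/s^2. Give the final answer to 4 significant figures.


v_i = sqrt(4.8870^2 + 2*9.81*1.6490) = 7.49908 m/s
F = 393.9970 * 7.49908 / 1000
F = 2.955 kN


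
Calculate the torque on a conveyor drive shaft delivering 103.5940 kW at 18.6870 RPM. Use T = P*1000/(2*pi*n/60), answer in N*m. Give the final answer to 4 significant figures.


omega = 2*pi*18.6870/60 = 1.9569 rad/s
T = 103.5940*1000 / 1.9569
T = 52940 N*m


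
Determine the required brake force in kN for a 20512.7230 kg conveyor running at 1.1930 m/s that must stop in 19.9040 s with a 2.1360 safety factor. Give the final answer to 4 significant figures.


F = 20512.7230 * 1.1930 / 19.9040 * 2.1360 / 1000
F = 2.626 kN


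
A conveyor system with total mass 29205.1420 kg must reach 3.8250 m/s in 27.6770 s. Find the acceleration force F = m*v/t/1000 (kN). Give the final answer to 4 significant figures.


F = 29205.1420 * 3.8250 / 27.6770 / 1000
F = 4.036 kN


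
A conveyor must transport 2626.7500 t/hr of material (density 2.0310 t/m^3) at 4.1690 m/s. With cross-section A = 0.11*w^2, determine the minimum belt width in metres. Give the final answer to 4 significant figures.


A_req = 2626.7500 / (4.1690 * 2.0310 * 3600) = 0.0861736 m^2
w = sqrt(0.0861736 / 0.11)
w = 0.8851 m


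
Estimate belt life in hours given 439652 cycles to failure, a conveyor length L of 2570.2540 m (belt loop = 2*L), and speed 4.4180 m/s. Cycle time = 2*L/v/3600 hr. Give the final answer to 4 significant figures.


cycle_time = 2 * 2570.2540 / 4.4180 / 3600 = 0.323205 hr
life = 439652 * 0.323205 = 142100 hours


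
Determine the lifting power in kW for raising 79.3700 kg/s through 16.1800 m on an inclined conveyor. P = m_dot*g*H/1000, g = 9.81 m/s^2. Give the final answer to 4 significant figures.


P = 79.3700 * 9.81 * 16.1800 / 1000
P = 12.60 kW


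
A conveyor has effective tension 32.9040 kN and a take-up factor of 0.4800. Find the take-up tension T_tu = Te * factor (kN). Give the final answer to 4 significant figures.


T_tu = 32.9040 * 0.4800
T_tu = 15.79 kN


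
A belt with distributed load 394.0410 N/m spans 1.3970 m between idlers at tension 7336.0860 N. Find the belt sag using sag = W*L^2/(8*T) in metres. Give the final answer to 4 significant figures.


sag = 394.0410 * 1.3970^2 / (8 * 7336.0860)
sag = 0.01310 m


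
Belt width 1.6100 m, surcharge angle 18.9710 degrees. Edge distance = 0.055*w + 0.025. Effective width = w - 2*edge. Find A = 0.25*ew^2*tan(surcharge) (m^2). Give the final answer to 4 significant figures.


edge = 0.055*1.6100 + 0.025 = 0.11355 m
ew = 1.6100 - 2*0.11355 = 1.3829 m
A = 0.25 * 1.3829^2 * tan(18.9710 deg)
A = 0.1644 m^2


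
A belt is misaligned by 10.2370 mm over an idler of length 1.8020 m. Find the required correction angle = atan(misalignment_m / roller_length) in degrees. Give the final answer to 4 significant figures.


misalign_m = 10.2370 / 1000 = 0.010237 m
angle = atan(0.010237 / 1.8020)
angle = 0.3255 deg


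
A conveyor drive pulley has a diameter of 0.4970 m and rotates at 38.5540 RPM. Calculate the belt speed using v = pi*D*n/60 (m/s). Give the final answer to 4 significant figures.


v = pi * 0.4970 * 38.5540 / 60
v = 1.003 m/s


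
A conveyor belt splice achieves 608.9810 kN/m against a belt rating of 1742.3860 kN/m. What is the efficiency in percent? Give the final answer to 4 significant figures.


Eff = 608.9810 / 1742.3860 * 100
Eff = 34.95 %


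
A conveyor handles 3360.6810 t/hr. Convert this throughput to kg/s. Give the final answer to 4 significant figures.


m_dot = 3360.6810 * 1000 / 3600
m_dot = 933.5 kg/s


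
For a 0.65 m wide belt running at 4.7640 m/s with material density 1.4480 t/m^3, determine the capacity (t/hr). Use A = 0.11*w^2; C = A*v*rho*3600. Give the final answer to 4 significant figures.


A = 0.11 * 0.65^2 = 0.046475 m^2
C = 0.046475 * 4.7640 * 1.4480 * 3600
C = 1154 t/hr


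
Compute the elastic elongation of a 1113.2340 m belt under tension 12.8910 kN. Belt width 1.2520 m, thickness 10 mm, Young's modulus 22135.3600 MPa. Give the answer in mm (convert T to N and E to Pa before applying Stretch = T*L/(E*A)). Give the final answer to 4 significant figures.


A = 1.2520 * 0.01 = 0.01252 m^2
Stretch = 12.8910*1000 * 1113.2340 / (22135.3600e6 * 0.01252) * 1000
Stretch = 51.78 mm


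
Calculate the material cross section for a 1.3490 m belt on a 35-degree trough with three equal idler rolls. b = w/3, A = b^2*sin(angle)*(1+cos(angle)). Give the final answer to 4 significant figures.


b = 1.3490/3 = 0.449667 m
A = 0.449667^2 * sin(35 deg) * (1 + cos(35 deg))
A = 0.2110 m^2


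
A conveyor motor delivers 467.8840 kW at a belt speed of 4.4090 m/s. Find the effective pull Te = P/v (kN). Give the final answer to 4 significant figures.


Te = P / v = 467.8840 / 4.4090
Te = 106.1 kN


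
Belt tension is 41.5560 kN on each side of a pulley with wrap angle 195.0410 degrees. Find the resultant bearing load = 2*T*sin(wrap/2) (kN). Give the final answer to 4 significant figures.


F = 2 * 41.5560 * sin(195.0410/2 deg)
F = 82.40 kN


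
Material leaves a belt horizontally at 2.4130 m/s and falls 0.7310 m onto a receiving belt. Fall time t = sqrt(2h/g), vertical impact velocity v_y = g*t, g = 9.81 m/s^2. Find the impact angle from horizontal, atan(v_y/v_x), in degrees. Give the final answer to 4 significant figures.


t = sqrt(2*0.7310/9.81) = 0.386046 s
v_y = 9.81 * 0.386046 = 3.78711 m/s
angle = atan(3.78711 / 2.4130) = 57.50 deg


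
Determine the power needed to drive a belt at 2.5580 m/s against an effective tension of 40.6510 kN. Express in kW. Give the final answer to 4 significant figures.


P = Te * v = 40.6510 * 2.5580
P = 104.0 kW


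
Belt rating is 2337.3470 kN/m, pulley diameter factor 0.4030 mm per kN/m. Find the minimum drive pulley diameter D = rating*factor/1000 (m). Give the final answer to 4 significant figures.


D = 2337.3470 * 0.4030 / 1000
D = 0.9420 m


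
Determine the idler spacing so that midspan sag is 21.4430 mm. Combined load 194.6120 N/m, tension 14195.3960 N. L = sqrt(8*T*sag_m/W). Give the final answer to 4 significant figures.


sag = 21.4430/1000 = 0.021443 m
L = sqrt(8 * 14195.3960 * 0.021443 / 194.6120)
L = 3.537 m


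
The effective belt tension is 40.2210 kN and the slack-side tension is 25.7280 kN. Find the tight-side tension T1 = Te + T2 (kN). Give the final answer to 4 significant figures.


T1 = Te + T2 = 40.2210 + 25.7280
T1 = 65.95 kN


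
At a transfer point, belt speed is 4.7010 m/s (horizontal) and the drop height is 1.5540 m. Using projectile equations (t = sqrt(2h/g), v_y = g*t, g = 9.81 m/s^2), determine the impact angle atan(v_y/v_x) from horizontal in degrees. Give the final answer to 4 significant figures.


t = sqrt(2*1.5540/9.81) = 0.562867 s
v_y = 9.81 * 0.562867 = 5.52173 m/s
angle = atan(5.52173 / 4.7010) = 49.59 deg


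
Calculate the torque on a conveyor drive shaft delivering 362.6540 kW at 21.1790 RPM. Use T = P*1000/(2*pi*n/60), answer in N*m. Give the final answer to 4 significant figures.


omega = 2*pi*21.1790/60 = 2.21786 rad/s
T = 362.6540*1000 / 2.21786
T = 163500 N*m


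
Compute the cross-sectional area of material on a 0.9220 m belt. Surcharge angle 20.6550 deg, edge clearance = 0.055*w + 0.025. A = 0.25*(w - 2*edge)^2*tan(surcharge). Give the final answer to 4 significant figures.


edge = 0.055*0.9220 + 0.025 = 0.07571 m
ew = 0.9220 - 2*0.07571 = 0.77058 m
A = 0.25 * 0.77058^2 * tan(20.6550 deg)
A = 0.05596 m^2


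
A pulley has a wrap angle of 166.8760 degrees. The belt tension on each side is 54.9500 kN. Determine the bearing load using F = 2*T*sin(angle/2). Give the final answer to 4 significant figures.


F = 2 * 54.9500 * sin(166.8760/2 deg)
F = 109.2 kN


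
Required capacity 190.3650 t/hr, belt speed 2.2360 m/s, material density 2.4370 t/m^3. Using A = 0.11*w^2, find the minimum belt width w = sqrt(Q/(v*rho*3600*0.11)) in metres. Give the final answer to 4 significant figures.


A_req = 190.3650 / (2.2360 * 2.4370 * 3600) = 0.00970414 m^2
w = sqrt(0.00970414 / 0.11)
w = 0.2970 m


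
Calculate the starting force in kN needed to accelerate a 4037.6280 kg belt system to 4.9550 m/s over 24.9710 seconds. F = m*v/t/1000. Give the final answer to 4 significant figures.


F = 4037.6280 * 4.9550 / 24.9710 / 1000
F = 0.8012 kN


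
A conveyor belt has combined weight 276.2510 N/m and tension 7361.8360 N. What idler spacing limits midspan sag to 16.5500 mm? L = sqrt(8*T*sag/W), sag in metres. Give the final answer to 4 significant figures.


sag = 16.5500/1000 = 0.016550 m
L = sqrt(8 * 7361.8360 * 0.016550 / 276.2510)
L = 1.878 m


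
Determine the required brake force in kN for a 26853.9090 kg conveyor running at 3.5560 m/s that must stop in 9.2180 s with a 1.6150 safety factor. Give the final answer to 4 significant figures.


F = 26853.9090 * 3.5560 / 9.2180 * 1.6150 / 1000
F = 16.73 kN


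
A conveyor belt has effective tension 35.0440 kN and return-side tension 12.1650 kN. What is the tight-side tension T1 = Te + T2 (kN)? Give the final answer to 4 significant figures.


T1 = Te + T2 = 35.0440 + 12.1650
T1 = 47.21 kN


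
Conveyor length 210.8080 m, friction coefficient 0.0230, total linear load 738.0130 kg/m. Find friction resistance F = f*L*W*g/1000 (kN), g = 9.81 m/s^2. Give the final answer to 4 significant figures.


F = 0.0230 * 210.8080 * 738.0130 * 9.81 / 1000
F = 35.10 kN


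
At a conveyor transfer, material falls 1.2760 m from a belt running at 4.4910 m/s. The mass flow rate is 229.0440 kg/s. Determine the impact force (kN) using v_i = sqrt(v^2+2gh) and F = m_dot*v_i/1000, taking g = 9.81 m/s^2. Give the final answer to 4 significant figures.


v_i = sqrt(4.4910^2 + 2*9.81*1.2760) = 6.72341 m/s
F = 229.0440 * 6.72341 / 1000
F = 1.540 kN


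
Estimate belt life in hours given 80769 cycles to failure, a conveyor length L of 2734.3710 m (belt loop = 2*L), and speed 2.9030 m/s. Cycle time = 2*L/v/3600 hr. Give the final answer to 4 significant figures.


cycle_time = 2 * 2734.3710 / 2.9030 / 3600 = 0.523285 hr
life = 80769 * 0.523285 = 42270 hours


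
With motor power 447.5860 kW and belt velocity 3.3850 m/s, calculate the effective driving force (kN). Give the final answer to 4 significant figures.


Te = P / v = 447.5860 / 3.3850
Te = 132.2 kN


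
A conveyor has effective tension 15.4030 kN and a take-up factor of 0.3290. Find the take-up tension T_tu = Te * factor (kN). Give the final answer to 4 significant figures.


T_tu = 15.4030 * 0.3290
T_tu = 5.068 kN


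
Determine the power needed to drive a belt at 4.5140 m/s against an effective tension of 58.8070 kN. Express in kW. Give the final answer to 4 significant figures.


P = Te * v = 58.8070 * 4.5140
P = 265.5 kW


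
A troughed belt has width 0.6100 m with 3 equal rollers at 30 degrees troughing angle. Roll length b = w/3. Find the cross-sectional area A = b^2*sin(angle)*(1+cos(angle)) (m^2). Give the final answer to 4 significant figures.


b = 0.6100/3 = 0.203333 m
A = 0.203333^2 * sin(30 deg) * (1 + cos(30 deg))
A = 0.03857 m^2


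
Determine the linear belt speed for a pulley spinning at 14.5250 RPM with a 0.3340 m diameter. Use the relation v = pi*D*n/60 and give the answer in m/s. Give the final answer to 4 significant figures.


v = pi * 0.3340 * 14.5250 / 60
v = 0.2540 m/s


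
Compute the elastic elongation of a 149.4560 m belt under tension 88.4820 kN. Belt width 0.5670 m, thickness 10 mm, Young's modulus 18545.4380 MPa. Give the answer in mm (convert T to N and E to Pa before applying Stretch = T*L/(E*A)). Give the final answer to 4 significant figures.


A = 0.5670 * 0.01 = 0.00567 m^2
Stretch = 88.4820*1000 * 149.4560 / (18545.4380e6 * 0.00567) * 1000
Stretch = 125.8 mm


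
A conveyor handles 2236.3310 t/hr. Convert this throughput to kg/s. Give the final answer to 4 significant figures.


m_dot = 2236.3310 * 1000 / 3600
m_dot = 621.2 kg/s


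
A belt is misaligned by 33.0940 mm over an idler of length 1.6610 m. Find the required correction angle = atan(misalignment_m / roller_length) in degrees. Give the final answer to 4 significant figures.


misalign_m = 33.0940 / 1000 = 0.033094 m
angle = atan(0.033094 / 1.6610)
angle = 1.141 deg


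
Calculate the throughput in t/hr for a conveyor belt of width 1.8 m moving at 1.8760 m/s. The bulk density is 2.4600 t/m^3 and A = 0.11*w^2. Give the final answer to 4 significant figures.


A = 0.11 * 1.8^2 = 0.3564 m^2
C = 0.3564 * 1.8760 * 2.4600 * 3600
C = 5921 t/hr


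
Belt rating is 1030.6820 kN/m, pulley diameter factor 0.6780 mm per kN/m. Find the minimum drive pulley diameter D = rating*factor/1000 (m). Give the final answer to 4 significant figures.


D = 1030.6820 * 0.6780 / 1000
D = 0.6988 m


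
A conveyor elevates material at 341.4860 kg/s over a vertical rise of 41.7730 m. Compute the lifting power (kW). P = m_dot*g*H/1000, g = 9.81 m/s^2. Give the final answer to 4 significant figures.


P = 341.4860 * 9.81 * 41.7730 / 1000
P = 139.9 kW


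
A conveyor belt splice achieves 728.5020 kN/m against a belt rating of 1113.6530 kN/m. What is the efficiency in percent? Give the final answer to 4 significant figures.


Eff = 728.5020 / 1113.6530 * 100
Eff = 65.42 %


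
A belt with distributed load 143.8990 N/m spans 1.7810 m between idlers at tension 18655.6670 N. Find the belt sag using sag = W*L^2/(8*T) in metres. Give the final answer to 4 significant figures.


sag = 143.8990 * 1.7810^2 / (8 * 18655.6670)
sag = 0.003058 m


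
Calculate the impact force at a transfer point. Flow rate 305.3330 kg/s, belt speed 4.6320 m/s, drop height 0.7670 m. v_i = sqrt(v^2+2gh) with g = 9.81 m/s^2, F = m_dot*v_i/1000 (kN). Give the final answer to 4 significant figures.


v_i = sqrt(4.6320^2 + 2*9.81*0.7670) = 6.04185 m/s
F = 305.3330 * 6.04185 / 1000
F = 1.845 kN


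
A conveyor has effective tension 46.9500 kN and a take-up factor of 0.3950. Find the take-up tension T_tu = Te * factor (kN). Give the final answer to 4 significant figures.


T_tu = 46.9500 * 0.3950
T_tu = 18.55 kN


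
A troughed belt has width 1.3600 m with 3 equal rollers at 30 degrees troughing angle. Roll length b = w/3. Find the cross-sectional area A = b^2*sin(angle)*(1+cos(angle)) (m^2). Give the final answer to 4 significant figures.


b = 1.3600/3 = 0.453333 m
A = 0.453333^2 * sin(30 deg) * (1 + cos(30 deg))
A = 0.1917 m^2


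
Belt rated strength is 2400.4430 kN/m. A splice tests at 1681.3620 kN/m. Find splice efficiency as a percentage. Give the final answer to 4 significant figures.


Eff = 1681.3620 / 2400.4430 * 100
Eff = 70.04 %


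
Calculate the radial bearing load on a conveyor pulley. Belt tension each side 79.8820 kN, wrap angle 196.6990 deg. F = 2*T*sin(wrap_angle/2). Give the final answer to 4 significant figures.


F = 2 * 79.8820 * sin(196.6990/2 deg)
F = 158.1 kN


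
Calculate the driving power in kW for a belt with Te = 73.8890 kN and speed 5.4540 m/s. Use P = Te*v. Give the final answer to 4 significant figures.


P = Te * v = 73.8890 * 5.4540
P = 403.0 kW


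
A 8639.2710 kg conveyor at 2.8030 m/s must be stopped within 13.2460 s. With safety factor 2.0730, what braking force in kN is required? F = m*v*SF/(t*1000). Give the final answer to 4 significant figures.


F = 8639.2710 * 2.8030 / 13.2460 * 2.0730 / 1000
F = 3.790 kN


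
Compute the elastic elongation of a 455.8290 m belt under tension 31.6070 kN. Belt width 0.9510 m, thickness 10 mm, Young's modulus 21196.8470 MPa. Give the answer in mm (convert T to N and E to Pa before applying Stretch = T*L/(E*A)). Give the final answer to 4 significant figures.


A = 0.9510 * 0.01 = 0.00951 m^2
Stretch = 31.6070*1000 * 455.8290 / (21196.8470e6 * 0.00951) * 1000
Stretch = 71.47 mm


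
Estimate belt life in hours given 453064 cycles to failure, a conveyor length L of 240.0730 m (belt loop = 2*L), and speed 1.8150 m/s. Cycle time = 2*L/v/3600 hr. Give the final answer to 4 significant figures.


cycle_time = 2 * 240.0730 / 1.8150 / 3600 = 0.0734842 hr
life = 453064 * 0.0734842 = 33290 hours


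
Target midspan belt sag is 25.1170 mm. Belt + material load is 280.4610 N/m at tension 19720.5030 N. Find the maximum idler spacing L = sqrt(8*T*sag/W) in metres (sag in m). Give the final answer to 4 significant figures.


sag = 25.1170/1000 = 0.025117 m
L = sqrt(8 * 19720.5030 * 0.025117 / 280.4610)
L = 3.759 m


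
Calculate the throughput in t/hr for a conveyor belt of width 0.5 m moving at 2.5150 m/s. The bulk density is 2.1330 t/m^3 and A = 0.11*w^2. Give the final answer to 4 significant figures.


A = 0.11 * 0.5^2 = 0.0275 m^2
C = 0.0275 * 2.5150 * 2.1330 * 3600
C = 531.1 t/hr


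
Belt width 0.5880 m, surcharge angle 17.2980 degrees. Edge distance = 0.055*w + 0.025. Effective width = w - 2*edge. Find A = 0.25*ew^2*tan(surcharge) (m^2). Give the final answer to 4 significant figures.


edge = 0.055*0.5880 + 0.025 = 0.05734 m
ew = 0.5880 - 2*0.05734 = 0.47332 m
A = 0.25 * 0.47332^2 * tan(17.2980 deg)
A = 0.01744 m^2


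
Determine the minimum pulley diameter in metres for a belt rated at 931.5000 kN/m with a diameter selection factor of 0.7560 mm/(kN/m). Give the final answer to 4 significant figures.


D = 931.5000 * 0.7560 / 1000
D = 0.7042 m


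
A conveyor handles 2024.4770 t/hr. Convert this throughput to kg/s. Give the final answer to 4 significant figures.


m_dot = 2024.4770 * 1000 / 3600
m_dot = 562.4 kg/s


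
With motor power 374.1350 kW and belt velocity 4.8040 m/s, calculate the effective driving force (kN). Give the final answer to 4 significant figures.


Te = P / v = 374.1350 / 4.8040
Te = 77.88 kN


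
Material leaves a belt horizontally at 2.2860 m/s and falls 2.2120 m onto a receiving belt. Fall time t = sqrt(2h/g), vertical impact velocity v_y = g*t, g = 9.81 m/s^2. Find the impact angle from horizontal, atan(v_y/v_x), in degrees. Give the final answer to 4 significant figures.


t = sqrt(2*2.2120/9.81) = 0.671542 s
v_y = 9.81 * 0.671542 = 6.58783 m/s
angle = atan(6.58783 / 2.2860) = 70.86 deg


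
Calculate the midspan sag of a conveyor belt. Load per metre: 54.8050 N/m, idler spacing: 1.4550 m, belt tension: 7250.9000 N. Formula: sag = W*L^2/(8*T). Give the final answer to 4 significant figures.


sag = 54.8050 * 1.4550^2 / (8 * 7250.9000)
sag = 0.002000 m


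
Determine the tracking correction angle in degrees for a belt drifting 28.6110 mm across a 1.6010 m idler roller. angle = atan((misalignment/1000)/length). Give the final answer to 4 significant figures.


misalign_m = 28.6110 / 1000 = 0.028611 m
angle = atan(0.028611 / 1.6010)
angle = 1.024 deg


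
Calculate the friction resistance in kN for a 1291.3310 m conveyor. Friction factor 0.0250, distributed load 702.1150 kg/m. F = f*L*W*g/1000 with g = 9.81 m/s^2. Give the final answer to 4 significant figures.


F = 0.0250 * 1291.3310 * 702.1150 * 9.81 / 1000
F = 222.4 kN


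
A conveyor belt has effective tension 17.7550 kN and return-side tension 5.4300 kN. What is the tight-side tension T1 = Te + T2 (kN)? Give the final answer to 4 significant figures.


T1 = Te + T2 = 17.7550 + 5.4300
T1 = 23.18 kN


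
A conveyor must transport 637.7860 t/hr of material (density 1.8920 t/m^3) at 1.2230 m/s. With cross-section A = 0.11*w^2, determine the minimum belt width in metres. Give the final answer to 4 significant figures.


A_req = 637.7860 / (1.2230 * 1.8920 * 3600) = 0.076564 m^2
w = sqrt(0.076564 / 0.11)
w = 0.8343 m
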